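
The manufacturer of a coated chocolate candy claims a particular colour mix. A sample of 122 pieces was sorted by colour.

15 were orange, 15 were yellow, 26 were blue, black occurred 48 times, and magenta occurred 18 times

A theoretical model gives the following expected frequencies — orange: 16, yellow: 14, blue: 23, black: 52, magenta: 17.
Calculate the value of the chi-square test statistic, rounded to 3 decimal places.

0.892

χ² = (15−16)²/16 + (15−14)²/14 + (26−23)²/23 + (48−52)²/52 + (18−17)²/17
   = 0.0625 + 0.0714 + 0.3913 + 0.3077 + 0.0588
Sum = 0.892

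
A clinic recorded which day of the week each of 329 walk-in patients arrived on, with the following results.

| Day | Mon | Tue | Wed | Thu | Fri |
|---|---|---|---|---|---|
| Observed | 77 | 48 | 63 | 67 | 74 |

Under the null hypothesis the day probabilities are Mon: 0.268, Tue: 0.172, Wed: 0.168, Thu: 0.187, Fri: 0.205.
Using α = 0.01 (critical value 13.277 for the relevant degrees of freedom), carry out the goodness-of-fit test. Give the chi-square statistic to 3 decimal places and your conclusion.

4.924; do not reject

Expected counts E_i = n·p_i: 329×0.268 = 88.172, 329×0.172 = 56.588, 329×0.168 = 55.272, 329×0.187 = 61.523, 329×0.205 = 67.445.
cat         O        E   (O−E)²/E
Mon        77   88.172     1.4156
Tue        48   56.588     1.3033
Wed        63   55.272     1.0805
Thu        67   61.523     0.4876
Fri        74   67.445     0.6371
Sum = 4.924
df = 4. Since 4.924 < 13.277, we do not reject H₀.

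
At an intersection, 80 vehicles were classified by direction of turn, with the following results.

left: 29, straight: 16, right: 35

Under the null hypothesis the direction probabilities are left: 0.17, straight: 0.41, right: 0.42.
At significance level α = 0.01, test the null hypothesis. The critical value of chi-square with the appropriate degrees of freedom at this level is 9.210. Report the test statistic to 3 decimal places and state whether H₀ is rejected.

26.101; reject

Expected counts E_i = n·p_i: 80×0.17 = 13.6, 80×0.41 = 32.8, 80×0.42 = 33.6.
χ² = (29−13.6)²/13.6 + (16−32.8)²/32.8 + (35−33.6)²/33.6
   = 17.4382 + 8.6049 + 0.0583
Sum = 26.101
df = 2. Since 26.101 > 9.210, we reject H₀.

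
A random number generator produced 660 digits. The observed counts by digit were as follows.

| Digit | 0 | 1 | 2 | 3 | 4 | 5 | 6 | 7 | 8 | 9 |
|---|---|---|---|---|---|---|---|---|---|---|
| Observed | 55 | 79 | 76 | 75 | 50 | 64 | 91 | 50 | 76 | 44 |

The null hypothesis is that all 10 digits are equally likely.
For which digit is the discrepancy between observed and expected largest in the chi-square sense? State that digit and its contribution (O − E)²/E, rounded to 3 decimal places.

6, 9.470

Expected count for each of the 10 categories: 660/10 = 66.
χ² = (55−66)²/66 + (79−66)²/66 + (76−66)²/66 + (75−66)²/66 + (50−66)²/66 + (64−66)²/66 + (91−66)²/66 + (50−66)²/66 + (76−66)²/66 + (44−66)²/66
   = 1.8333 + 2.5606 + 1.5152 + 1.2273 + 3.8788 + 0.0606 + 9.4697 + 3.8788 + 1.5152 + 7.3333
The largest term is for 6: 9.470.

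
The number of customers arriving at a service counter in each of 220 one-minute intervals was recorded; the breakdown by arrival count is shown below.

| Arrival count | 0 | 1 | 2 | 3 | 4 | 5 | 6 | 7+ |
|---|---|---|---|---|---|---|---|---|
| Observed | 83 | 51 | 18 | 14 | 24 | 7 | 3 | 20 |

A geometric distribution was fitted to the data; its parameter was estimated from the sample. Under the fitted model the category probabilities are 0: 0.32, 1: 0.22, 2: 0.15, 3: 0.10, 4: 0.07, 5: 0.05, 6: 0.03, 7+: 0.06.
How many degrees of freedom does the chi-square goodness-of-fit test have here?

6

There are k = 8 categories and 1 parameter estimated from the data, so df = 8 − 1 − 1 = 6.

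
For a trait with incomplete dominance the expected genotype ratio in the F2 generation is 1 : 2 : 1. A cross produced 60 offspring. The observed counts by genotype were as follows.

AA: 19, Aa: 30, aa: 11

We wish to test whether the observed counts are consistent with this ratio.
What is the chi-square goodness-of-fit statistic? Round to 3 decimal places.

2.133

Ratio total = 4. Expected counts: 60×1/4 = 15, 60×2/4 = 30, 60×1/4 = 15.
AA: (19 − 15)²/15 = 16/15 = 1.0667
Aa: (30 − 30)²/30 = 0/30 = 0.0000
aa: (11 − 15)²/15 = 16/15 = 1.0667
Sum = 2.133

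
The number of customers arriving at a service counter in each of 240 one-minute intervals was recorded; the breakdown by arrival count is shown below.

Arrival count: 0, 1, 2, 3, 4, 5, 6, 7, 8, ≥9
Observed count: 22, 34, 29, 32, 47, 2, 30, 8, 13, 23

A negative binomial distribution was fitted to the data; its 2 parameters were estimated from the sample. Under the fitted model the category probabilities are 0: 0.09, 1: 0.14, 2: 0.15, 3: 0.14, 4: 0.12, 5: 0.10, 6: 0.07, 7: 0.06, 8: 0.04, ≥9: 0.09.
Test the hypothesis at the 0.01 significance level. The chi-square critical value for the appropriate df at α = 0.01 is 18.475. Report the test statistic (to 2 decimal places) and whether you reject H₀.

Expected counts E_i = n·p_i: 240×0.09 = 21.6, 240×0.14 = 33.6, 240×0.15 = 36, 240×0.14 = 33.6, 240×0.12 = 28.8, 240×0.10 = 24, 240×0.07 = 16.8, 240×0.06 = 14.4, 240×0.04 = 9.6, 240×0.09 = 21.6.
cat         O        E   (O−E)²/E
0          22     21.6      0.007
1          34     33.6      0.005
2          29       36      1.361
3          32     33.6      0.076
4          47     28.8     11.501
5           2       24     20.167
6          30     16.8     10.371
7           8     14.4      2.844
8          13      9.6      1.204
≥9         23     21.6      0.091
Sum = 47.63
df = 7. Since 47.63 > 18.475, we reject H₀.

47.63; reject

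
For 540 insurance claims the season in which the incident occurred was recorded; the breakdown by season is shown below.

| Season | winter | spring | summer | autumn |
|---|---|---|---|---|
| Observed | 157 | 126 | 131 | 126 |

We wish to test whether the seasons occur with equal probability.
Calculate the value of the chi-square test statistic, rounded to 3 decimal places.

4.904

Expected count for each of the 4 categories: 540/4 = 135.
cat         O        E   (O−E)²/E
winter    157      135     3.5852
spring    126      135     0.6000
summer    131      135     0.1185
autumn    126      135     0.6000
Sum = 4.904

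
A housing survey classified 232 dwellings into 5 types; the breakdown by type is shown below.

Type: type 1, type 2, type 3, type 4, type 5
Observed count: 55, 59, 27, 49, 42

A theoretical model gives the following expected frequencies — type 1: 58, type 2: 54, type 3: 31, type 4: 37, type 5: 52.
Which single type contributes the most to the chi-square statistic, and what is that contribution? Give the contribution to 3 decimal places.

type 1: (55 − 58)²/58 = 9/58 = 0.1552
type 2: (59 − 54)²/54 = 25/54 = 0.4630
type 3: (27 − 31)²/31 = 16/31 = 0.5161
type 4: (49 − 37)²/37 = 144/37 = 3.8919
type 5: (42 − 52)²/52 = 100/52 = 1.9231
The largest term is for type 4: 3.892.

type 4, 3.892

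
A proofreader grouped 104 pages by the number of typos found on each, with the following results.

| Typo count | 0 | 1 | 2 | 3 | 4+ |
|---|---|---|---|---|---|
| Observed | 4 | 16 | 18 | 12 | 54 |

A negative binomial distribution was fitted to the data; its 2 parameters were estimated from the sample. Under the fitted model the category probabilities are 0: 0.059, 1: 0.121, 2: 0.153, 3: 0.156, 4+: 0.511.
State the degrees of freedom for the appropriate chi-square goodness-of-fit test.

There are k = 5 categories and 2 parameters estimated from the data, so df = 5 − 1 − 2 = 2.

2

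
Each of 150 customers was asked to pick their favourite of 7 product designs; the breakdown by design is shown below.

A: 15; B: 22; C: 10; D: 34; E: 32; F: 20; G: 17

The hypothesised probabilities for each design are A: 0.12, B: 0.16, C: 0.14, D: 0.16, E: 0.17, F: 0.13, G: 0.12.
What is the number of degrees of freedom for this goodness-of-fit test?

There are k = 7 categories and no parameters were estimated from the data, so df = 7 − 1 = 6.

6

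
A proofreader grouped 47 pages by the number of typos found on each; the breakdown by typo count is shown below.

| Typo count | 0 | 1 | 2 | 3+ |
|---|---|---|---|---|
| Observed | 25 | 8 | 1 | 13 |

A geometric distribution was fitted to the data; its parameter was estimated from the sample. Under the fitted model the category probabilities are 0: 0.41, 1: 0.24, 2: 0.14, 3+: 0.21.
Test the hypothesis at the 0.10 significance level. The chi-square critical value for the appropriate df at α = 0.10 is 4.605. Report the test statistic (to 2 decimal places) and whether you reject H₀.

8.38; reject

Expected counts E_i = n·p_i: 47×0.41 = 19.27, 47×0.24 = 11.28, 47×0.14 = 6.58, 47×0.21 = 9.87.
cat         O        E   (O−E)²/E
0          25    19.27      1.704
1           8    11.28      0.954
2           1     6.58      4.732
3+         13     9.87      0.993
Sum = 8.38
df = 2. Since 8.38 > 4.605, we reject H₀.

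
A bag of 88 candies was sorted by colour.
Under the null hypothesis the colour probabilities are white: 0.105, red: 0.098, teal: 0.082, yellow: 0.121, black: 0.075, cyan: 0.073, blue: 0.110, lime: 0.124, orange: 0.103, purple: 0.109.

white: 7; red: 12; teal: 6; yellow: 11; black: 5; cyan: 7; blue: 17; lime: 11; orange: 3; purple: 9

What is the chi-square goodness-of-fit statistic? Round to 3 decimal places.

Expected counts E_i = n·p_i: 88×0.105 = 9.24, 88×0.098 = 8.624, 88×0.082 = 7.216, 88×0.121 = 10.648, 88×0.075 = 6.6, 88×0.073 = 6.424, 88×0.110 = 9.68, 88×0.124 = 10.912, 88×0.103 = 9.064, 88×0.109 = 9.592.
white: (7 − 9.24)²/9.24 = 5.0176/9.24 = 0.5430
red: (12 − 8.624)²/8.624 = 11.397376/8.624 = 1.3216
teal: (6 − 7.216)²/7.216 = 1.478656/7.216 = 0.2049
yellow: (11 − 10.648)²/10.648 = 0.123904/10.648 = 0.0116
black: (5 − 6.6)²/6.6 = 2.56/6.6 = 0.3879
cyan: (7 − 6.424)²/6.424 = 0.331776/6.424 = 0.0516
blue: (17 − 9.68)²/9.68 = 53.5824/9.68 = 5.5354
lime: (11 − 10.912)²/10.912 = 0.007744/10.912 = 0.0007
orange: (3 − 9.064)²/9.064 = 36.772096/9.064 = 4.0569
purple: (9 − 9.592)²/9.592 = 0.350464/9.592 = 0.0365
Sum = 12.150

12.150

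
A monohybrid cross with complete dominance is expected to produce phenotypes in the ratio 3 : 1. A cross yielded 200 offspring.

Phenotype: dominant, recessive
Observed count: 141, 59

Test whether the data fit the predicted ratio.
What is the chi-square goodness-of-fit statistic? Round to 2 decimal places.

Ratio total = 4. Expected counts: 200×3/4 = 150, 200×1/4 = 50.
dominant: (141 − 150)²/150 = 81/150 = 0.540
recessive: (59 − 50)²/50 = 81/50 = 1.620
Sum = 2.16

2.16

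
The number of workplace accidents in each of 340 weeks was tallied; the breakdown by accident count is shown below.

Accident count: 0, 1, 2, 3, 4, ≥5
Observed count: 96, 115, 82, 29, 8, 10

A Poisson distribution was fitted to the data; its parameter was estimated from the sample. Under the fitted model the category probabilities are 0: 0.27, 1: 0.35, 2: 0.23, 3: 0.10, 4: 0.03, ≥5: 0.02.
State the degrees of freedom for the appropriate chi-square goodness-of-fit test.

4

There are k = 6 categories and 1 parameter estimated from the data, so df = 6 − 1 − 1 = 4.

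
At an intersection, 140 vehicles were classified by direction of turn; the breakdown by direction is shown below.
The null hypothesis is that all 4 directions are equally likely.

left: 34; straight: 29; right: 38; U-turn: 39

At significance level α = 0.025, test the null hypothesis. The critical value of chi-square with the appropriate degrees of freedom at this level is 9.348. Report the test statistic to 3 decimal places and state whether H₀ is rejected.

1.771; do not reject

Expected count for each of the 4 categories: 140/4 = 35.
left: (34 − 35)²/35 = 1/35 = 0.0286
straight: (29 − 35)²/35 = 36/35 = 1.0286
right: (38 − 35)²/35 = 9/35 = 0.2571
U-turn: (39 − 35)²/35 = 16/35 = 0.4571
Sum = 1.771
df = 3. Since 1.771 < 9.348, we do not reject H₀.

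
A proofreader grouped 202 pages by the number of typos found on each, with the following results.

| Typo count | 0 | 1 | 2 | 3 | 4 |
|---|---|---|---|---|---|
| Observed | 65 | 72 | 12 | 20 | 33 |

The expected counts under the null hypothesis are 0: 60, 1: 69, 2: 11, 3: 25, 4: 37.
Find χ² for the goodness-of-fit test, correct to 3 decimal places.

0: (65 − 60)²/60 = 25/60 = 0.4167
1: (72 − 69)²/69 = 9/69 = 0.1304
2: (12 − 11)²/11 = 1/11 = 0.0909
3: (20 − 25)²/25 = 25/25 = 1.0000
4: (33 − 37)²/37 = 16/37 = 0.4324
Sum = 2.070

2.070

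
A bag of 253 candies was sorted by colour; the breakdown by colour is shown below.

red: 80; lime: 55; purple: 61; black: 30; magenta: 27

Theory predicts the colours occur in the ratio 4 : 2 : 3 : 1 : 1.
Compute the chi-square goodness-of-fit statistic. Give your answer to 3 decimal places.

Ratio total = 11. Expected counts: 253×4/11 = 92, 253×2/11 = 46, 253×3/11 = 69, 253×1/11 = 23, 253×1/11 = 23.
χ² = (80−92)²/92 + (55−46)²/46 + (61−69)²/69 + (30−23)²/23 + (27−23)²/23
   = 1.5652 + 1.7609 + 0.9275 + 2.1304 + 0.6957
Sum = 7.080

7.080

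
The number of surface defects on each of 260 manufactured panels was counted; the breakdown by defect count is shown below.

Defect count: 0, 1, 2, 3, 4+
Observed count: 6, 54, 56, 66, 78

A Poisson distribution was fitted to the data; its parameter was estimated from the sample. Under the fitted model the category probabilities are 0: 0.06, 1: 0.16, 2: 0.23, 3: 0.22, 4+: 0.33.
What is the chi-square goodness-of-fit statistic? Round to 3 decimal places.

Expected counts E_i = n·p_i: 260×0.06 = 15.6, 260×0.16 = 41.6, 260×0.23 = 59.8, 260×0.22 = 57.2, 260×0.33 = 85.8.
0: (6 − 15.6)²/15.6 = 92.16/15.6 = 5.9077
1: (54 − 41.6)²/41.6 = 153.76/41.6 = 3.6962
2: (56 − 59.8)²/59.8 = 14.44/59.8 = 0.2415
3: (66 − 57.2)²/57.2 = 77.44/57.2 = 1.3538
4+: (78 − 85.8)²/85.8 = 60.84/85.8 = 0.7091
Sum = 11.908

11.908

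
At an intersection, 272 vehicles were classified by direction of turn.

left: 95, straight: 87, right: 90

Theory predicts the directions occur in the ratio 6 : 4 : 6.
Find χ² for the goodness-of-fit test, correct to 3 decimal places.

7.201

Ratio total = 16. Expected counts: 272×6/16 = 102, 272×4/16 = 68, 272×6/16 = 102.
χ² = (95−102)²/102 + (87−68)²/68 + (90−102)²/102
   = 0.4804 + 5.3088 + 1.4118
Sum = 7.201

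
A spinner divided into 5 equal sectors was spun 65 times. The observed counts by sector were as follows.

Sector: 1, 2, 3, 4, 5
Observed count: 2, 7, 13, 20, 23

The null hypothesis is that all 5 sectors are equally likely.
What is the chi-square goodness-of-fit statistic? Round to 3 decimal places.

23.538

Under H₀ each category has probability 1/5, so each expected count is 65/5 = 13.
1: (2 − 13)²/13 = 121/13 = 9.3077
2: (7 − 13)²/13 = 36/13 = 2.7692
3: (13 − 13)²/13 = 0/13 = 0.0000
4: (20 − 13)²/13 = 49/13 = 3.7692
5: (23 − 13)²/13 = 100/13 = 7.6923
Sum = 23.538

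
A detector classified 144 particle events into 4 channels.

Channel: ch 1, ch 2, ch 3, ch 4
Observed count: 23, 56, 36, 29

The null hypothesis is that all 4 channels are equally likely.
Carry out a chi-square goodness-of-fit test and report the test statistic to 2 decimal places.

17.17

Expected count for each of the 4 categories: 144/4 = 36.
χ² = (23−36)²/36 + (56−36)²/36 + (36−36)²/36 + (29−36)²/36
   = 4.694 + 11.111 + 0.000 + 1.361
Sum = 17.17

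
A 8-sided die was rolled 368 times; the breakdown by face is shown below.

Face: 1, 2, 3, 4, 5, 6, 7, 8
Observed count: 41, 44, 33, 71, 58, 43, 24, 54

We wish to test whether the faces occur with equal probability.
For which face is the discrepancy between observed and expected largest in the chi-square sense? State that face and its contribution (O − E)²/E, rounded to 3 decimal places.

Under H₀ each category has probability 1/8, so each expected count is 368/8 = 46.
1: (41 − 46)²/46 = 25/46 = 0.5435
2: (44 − 46)²/46 = 4/46 = 0.0870
3: (33 − 46)²/46 = 169/46 = 3.6739
4: (71 − 46)²/46 = 625/46 = 13.5870
5: (58 − 46)²/46 = 144/46 = 3.1304
6: (43 − 46)²/46 = 9/46 = 0.1957
7: (24 − 46)²/46 = 484/46 = 10.5217
8: (54 − 46)²/46 = 64/46 = 1.3913
The largest term is for 4: 13.587.

4, 13.587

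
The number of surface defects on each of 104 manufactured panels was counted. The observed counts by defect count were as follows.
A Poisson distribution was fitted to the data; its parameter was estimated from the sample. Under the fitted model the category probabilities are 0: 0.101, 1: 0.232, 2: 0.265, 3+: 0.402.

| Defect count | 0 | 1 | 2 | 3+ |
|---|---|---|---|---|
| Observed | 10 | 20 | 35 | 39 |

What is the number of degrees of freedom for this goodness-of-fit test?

There are k = 4 categories and 1 parameter estimated from the data, so df = 4 − 1 − 1 = 2.

2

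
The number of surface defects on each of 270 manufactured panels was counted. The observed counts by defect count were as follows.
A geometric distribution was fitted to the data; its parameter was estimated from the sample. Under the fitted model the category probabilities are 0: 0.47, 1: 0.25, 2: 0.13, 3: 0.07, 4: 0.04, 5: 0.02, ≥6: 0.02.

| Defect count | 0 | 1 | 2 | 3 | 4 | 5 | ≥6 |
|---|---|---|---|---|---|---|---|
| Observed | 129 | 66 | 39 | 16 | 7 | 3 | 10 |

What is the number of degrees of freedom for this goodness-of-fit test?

There are k = 7 categories and 1 parameter estimated from the data, so df = 7 − 1 − 1 = 5.

5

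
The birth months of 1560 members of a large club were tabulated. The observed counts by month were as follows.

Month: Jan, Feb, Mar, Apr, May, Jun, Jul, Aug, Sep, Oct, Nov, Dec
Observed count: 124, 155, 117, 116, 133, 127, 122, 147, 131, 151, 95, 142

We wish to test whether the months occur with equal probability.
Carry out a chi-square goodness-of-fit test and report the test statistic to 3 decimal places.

24.677

Under H₀ each category has probability 1/12, so each expected count is 1560/12 = 130.
cat         O        E   (O−E)²/E
Jan       124      130     0.2769
Feb       155      130     4.8077
Mar       117      130     1.3000
Apr       116      130     1.5077
May       133      130     0.0692
Jun       127      130     0.0692
Jul       122      130     0.4923
Aug       147      130     2.2231
Sep       131      130     0.0077
Oct       151      130     3.3923
Nov        95      130     9.4231
Dec       142      130     1.1077
Sum = 24.677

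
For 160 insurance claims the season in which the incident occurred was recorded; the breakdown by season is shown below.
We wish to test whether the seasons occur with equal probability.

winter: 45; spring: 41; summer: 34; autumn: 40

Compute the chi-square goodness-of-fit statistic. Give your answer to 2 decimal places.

Expected count for each of the 4 categories: 160/4 = 40.
cat         O        E   (O−E)²/E
winter     45       40      0.625
spring     41       40      0.025
summer     34       40      0.900
autumn     40       40      0.000
Sum = 1.55

1.55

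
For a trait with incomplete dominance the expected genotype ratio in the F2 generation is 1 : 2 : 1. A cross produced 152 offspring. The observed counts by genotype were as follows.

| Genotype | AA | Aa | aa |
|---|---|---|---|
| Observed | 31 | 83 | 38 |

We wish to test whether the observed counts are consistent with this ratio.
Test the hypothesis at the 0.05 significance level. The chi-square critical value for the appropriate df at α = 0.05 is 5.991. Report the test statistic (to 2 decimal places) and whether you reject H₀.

Ratio total = 4. Expected counts: 152×1/4 = 38, 152×2/4 = 76, 152×1/4 = 38.
AA: (31 − 38)²/38 = 49/38 = 1.289
Aa: (83 − 76)²/76 = 49/76 = 0.645
aa: (38 − 38)²/38 = 0/38 = 0.000
Sum = 1.93
df = 2. Since 1.93 < 5.991, we do not reject H₀.

1.93; do not reject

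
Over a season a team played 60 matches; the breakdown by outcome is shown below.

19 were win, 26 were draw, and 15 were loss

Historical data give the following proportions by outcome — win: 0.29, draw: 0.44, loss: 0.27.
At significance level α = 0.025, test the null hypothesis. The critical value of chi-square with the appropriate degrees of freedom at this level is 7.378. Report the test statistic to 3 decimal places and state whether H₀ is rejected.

0.242; do not reject

Expected counts E_i = n·p_i: 60×0.29 = 17.4, 60×0.44 = 26.4, 60×0.27 = 16.2.
win: (19 − 17.4)²/17.4 = 2.56/17.4 = 0.1471
draw: (26 − 26.4)²/26.4 = 0.16/26.4 = 0.0061
loss: (15 − 16.2)²/16.2 = 1.44/16.2 = 0.0889
Sum = 0.242
df = 2. Since 0.242 < 7.378, we do not reject H₀.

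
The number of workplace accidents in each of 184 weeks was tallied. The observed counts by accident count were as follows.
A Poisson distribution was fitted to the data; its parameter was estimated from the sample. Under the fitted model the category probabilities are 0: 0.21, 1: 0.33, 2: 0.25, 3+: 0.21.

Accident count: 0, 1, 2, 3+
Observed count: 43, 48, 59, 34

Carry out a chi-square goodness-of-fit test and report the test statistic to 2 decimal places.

7.39

Expected counts E_i = n·p_i: 184×0.21 = 38.64, 184×0.33 = 60.72, 184×0.25 = 46, 184×0.21 = 38.64.
χ² = (43−38.64)²/38.64 + (48−60.72)²/60.72 + (59−46)²/46 + (34−38.64)²/38.64
   = 0.492 + 2.665 + 3.674 + 0.557
Sum = 7.39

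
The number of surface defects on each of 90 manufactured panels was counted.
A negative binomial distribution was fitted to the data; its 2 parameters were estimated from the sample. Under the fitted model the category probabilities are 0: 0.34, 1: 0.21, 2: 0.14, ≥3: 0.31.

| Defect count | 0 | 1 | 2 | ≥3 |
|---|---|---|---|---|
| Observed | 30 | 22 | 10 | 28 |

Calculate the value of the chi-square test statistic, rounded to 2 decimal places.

Expected counts E_i = n·p_i: 90×0.34 = 30.6, 90×0.21 = 18.9, 90×0.14 = 12.6, 90×0.31 = 27.9.
χ² = (30−30.6)²/30.6 + (22−18.9)²/18.9 + (10−12.6)²/12.6 + (28−27.9)²/27.9
   = 0.012 + 0.508 + 0.537 + 0.000
Sum = 1.06

1.06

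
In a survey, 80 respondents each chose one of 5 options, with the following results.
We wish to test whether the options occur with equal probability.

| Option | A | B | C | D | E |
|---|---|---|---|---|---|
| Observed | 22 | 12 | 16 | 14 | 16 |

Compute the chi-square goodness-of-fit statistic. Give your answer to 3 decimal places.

Expected count for each of the 5 categories: 80/5 = 16.
A: (22 − 16)²/16 = 36/16 = 2.2500
B: (12 − 16)²/16 = 16/16 = 1.0000
C: (16 − 16)²/16 = 0/16 = 0.0000
D: (14 − 16)²/16 = 4/16 = 0.2500
E: (16 − 16)²/16 = 0/16 = 0.0000
Sum = 3.500

3.500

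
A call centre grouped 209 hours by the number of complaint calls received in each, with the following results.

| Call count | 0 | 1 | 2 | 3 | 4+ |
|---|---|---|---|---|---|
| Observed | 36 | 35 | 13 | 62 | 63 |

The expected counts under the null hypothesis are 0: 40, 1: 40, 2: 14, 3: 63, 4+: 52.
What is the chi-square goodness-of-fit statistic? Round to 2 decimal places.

3.44

0: (36 − 40)²/40 = 16/40 = 0.400
1: (35 − 40)²/40 = 25/40 = 0.625
2: (13 − 14)²/14 = 1/14 = 0.071
3: (62 − 63)²/63 = 1/63 = 0.016
4+: (63 − 52)²/52 = 121/52 = 2.327
Sum = 3.44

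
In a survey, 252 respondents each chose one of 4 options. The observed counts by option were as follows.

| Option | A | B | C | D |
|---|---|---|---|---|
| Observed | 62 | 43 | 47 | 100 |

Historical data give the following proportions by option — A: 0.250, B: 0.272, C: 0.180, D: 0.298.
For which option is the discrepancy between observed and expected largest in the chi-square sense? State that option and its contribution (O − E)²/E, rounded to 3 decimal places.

B, 9.519

Expected counts E_i = n·p_i: 252×0.250 = 63, 252×0.272 = 68.544, 252×0.180 = 45.36, 252×0.298 = 75.096.
A: (62 − 63)²/63 = 1/63 = 0.0159
B: (43 − 68.544)²/68.544 = 652.495936/68.544 = 9.5194
C: (47 − 45.36)²/45.36 = 2.6896/45.36 = 0.0593
D: (100 − 75.096)²/75.096 = 620.209216/75.096 = 8.2589
The largest term is for B: 9.519.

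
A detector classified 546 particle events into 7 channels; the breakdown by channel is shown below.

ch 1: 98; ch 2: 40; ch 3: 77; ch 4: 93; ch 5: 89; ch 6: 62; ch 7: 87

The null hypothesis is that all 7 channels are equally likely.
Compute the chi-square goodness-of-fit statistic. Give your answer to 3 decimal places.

Under H₀ each category has probability 1/7, so each expected count is 546/7 = 78.
ch 1: (98 − 78)²/78 = 400/78 = 5.1282
ch 2: (40 − 78)²/78 = 1444/78 = 18.5128
ch 3: (77 − 78)²/78 = 1/78 = 0.0128
ch 4: (93 − 78)²/78 = 225/78 = 2.8846
ch 5: (89 − 78)²/78 = 121/78 = 1.5513
ch 6: (62 − 78)²/78 = 256/78 = 3.2821
ch 7: (87 − 78)²/78 = 81/78 = 1.0385
Sum = 32.410

32.410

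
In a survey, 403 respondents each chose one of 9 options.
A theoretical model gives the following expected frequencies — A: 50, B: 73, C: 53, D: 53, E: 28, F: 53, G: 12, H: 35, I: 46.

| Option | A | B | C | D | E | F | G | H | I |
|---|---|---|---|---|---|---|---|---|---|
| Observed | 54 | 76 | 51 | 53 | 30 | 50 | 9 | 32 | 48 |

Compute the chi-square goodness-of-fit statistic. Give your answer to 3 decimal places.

cat         O        E   (O−E)²/E
A          54       50     0.3200
B          76       73     0.1233
C          51       53     0.0755
D          53       53     0.0000
E          30       28     0.1429
F          50       53     0.1698
G           9       12     0.7500
H          32       35     0.2571
I          48       46     0.0870
Sum = 1.926

1.926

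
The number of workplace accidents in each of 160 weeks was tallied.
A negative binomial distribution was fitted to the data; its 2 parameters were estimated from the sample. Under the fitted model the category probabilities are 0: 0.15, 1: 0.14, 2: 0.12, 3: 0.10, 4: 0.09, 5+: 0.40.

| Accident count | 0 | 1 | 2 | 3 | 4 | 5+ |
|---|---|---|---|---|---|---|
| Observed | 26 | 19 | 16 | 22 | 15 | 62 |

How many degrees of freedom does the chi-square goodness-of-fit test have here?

There are k = 6 categories and 2 parameters estimated from the data, so df = 6 − 1 − 2 = 3.

3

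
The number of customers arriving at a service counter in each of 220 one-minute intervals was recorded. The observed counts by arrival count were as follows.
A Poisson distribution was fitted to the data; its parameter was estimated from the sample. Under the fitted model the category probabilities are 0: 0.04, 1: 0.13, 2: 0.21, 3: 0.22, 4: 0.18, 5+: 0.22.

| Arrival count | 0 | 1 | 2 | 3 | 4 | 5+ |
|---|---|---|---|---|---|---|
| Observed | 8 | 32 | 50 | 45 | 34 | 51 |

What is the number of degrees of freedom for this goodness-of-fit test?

There are k = 6 categories and 1 parameter estimated from the data, so df = 6 − 1 − 1 = 4.

4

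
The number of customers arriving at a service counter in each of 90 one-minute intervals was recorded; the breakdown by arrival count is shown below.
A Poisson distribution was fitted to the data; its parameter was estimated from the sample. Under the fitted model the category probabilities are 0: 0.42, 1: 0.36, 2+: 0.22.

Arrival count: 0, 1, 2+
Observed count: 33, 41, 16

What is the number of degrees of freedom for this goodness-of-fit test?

There are k = 3 categories and 1 parameter estimated from the data, so df = 3 − 1 − 1 = 1.

1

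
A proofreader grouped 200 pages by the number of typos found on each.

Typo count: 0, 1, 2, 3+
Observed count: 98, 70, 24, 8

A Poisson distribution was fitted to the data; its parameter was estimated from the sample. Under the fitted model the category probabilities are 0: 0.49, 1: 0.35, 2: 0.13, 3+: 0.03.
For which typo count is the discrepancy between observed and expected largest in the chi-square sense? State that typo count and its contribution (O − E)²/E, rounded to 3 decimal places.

3+, 0.667

Expected counts E_i = n·p_i: 200×0.49 = 98, 200×0.35 = 70, 200×0.13 = 26, 200×0.03 = 6.
0: (98 − 98)²/98 = 0/98 = 0.0000
1: (70 − 70)²/70 = 0/70 = 0.0000
2: (24 − 26)²/26 = 4/26 = 0.1538
3+: (8 − 6)²/6 = 4/6 = 0.6667
The largest term is for 3+: 0.667.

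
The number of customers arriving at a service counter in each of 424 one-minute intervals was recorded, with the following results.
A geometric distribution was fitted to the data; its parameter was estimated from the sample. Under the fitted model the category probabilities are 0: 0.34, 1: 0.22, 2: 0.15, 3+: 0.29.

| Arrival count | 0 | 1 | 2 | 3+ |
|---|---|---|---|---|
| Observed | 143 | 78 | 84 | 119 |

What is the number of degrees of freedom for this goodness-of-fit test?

There are k = 4 categories and 1 parameter estimated from the data, so df = 4 − 1 − 1 = 2.

2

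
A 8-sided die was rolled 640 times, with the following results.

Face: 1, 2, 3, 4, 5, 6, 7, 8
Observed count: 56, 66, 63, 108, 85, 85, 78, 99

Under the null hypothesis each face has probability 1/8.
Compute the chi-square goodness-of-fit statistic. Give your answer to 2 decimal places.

28.25

Expected count for each of the 8 categories: 640/8 = 80.
1: (56 − 80)²/80 = 576/80 = 7.200
2: (66 − 80)²/80 = 196/80 = 2.450
3: (63 − 80)²/80 = 289/80 = 3.613
4: (108 − 80)²/80 = 784/80 = 9.800
5: (85 − 80)²/80 = 25/80 = 0.313
6: (85 − 80)²/80 = 25/80 = 0.313
7: (78 − 80)²/80 = 4/80 = 0.050
8: (99 − 80)²/80 = 361/80 = 4.513
Sum = 28.25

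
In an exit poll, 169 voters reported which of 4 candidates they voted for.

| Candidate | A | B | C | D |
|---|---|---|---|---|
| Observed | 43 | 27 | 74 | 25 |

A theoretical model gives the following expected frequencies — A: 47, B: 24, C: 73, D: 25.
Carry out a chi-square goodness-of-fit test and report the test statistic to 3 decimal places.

χ² = (43−47)²/47 + (27−24)²/24 + (74−73)²/73 + (25−25)²/25
   = 0.3404 + 0.3750 + 0.0137 + 0.0000
Sum = 0.729

0.729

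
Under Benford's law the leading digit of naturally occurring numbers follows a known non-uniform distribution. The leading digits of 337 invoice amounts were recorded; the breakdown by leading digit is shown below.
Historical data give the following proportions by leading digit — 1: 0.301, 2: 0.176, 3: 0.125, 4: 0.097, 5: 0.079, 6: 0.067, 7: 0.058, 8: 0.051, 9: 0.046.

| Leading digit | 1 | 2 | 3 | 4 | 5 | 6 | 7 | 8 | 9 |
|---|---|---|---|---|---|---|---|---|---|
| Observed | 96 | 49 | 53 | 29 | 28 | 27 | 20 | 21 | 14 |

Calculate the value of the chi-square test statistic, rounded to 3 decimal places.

Expected counts E_i = n·p_i: 337×0.301 = 101.437, 337×0.176 = 59.312, 337×0.125 = 42.125, 337×0.097 = 32.689, 337×0.079 = 26.623, 337×0.067 = 22.579, 337×0.058 = 19.546, 337×0.051 = 17.187, 337×0.046 = 15.502.
cat         O        E   (O−E)²/E
1          96  101.437     0.2914
2          49   59.312     1.7928
3          53   42.125     2.8075
4          29   32.689     0.4163
5          28   26.623     0.0712
6          27   22.579     0.8656
7          20   19.546     0.0105
8          21   17.187     0.8459
9          14   15.502     0.1455
Sum = 7.247

7.247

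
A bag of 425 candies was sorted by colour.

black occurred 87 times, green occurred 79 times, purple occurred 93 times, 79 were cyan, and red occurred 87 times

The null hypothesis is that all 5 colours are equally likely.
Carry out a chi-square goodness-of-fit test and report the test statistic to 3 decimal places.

Under H₀ each category has probability 1/5, so each expected count is 425/5 = 85.
cat         O        E   (O−E)²/E
black      87       85     0.0471
green      79       85     0.4235
purple     93       85     0.7529
cyan       79       85     0.4235
red        87       85     0.0471
Sum = 1.694

1.694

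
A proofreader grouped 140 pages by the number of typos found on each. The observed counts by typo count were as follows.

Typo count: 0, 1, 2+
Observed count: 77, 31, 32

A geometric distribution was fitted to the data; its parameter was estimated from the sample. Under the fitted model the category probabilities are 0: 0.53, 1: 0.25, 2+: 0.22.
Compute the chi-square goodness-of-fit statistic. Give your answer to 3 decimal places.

Expected counts E_i = n·p_i: 140×0.53 = 74.2, 140×0.25 = 35, 140×0.22 = 30.8.
0: (77 − 74.2)²/74.2 = 7.84/74.2 = 0.1057
1: (31 − 35)²/35 = 16/35 = 0.4571
2+: (32 − 30.8)²/30.8 = 1.44/30.8 = 0.0468
Sum = 0.610

0.610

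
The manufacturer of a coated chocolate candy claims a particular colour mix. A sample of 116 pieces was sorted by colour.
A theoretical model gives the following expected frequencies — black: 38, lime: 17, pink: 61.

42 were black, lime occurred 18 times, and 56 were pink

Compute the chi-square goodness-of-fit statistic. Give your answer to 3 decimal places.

black: (42 − 38)²/38 = 16/38 = 0.4211
lime: (18 − 17)²/17 = 1/17 = 0.0588
pink: (56 − 61)²/61 = 25/61 = 0.4098
Sum = 0.890

0.890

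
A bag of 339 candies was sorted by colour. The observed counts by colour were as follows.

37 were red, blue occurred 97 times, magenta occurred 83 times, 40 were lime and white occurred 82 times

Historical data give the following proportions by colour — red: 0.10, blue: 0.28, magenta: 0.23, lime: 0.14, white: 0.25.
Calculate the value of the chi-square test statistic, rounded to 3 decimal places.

1.915

Expected counts E_i = n·p_i: 339×0.10 = 33.9, 339×0.28 = 94.92, 339×0.23 = 77.97, 339×0.14 = 47.46, 339×0.25 = 84.75.
red: (37 − 33.9)²/33.9 = 9.61/33.9 = 0.2835
blue: (97 − 94.92)²/94.92 = 4.3264/94.92 = 0.0456
magenta: (83 − 77.97)²/77.97 = 25.3009/77.97 = 0.3245
lime: (40 − 47.46)²/47.46 = 55.6516/47.46 = 1.1726
white: (82 − 84.75)²/84.75 = 7.5625/84.75 = 0.0892
Sum = 1.915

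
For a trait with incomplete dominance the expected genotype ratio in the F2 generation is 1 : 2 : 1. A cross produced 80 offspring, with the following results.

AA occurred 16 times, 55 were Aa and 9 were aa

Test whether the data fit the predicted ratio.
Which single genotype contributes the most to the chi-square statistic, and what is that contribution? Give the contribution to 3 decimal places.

aa, 6.050

Ratio total = 4. Expected counts: 80×1/4 = 20, 80×2/4 = 40, 80×1/4 = 20.
AA: (16 − 20)²/20 = 16/20 = 0.8000
Aa: (55 − 40)²/40 = 225/40 = 5.6250
aa: (9 − 20)²/20 = 121/20 = 6.0500
The largest term is for aa: 6.050.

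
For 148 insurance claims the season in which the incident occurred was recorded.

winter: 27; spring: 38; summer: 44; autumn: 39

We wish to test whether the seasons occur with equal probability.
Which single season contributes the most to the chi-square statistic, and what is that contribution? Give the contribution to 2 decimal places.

winter, 2.70

Under H₀ each category has probability 1/4, so each expected count is 148/4 = 37.
cat         O        E   (O−E)²/E
winter     27       37      2.703
spring     38       37      0.027
summer     44       37      1.324
autumn     39       37      0.108
The largest term is for winter: 2.70.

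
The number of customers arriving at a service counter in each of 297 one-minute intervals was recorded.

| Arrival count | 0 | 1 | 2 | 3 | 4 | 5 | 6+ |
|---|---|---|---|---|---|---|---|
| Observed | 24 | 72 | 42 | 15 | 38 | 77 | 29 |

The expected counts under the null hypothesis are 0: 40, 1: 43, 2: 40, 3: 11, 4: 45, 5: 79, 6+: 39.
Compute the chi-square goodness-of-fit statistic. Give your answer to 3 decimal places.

cat         O        E   (O−E)²/E
0          24       40     6.4000
1          72       43    19.5581
2          42       40     0.1000
3          15       11     1.4545
4          38       45     1.0889
5          77       79     0.0506
6+         29       39     2.5641
Sum = 31.216

31.216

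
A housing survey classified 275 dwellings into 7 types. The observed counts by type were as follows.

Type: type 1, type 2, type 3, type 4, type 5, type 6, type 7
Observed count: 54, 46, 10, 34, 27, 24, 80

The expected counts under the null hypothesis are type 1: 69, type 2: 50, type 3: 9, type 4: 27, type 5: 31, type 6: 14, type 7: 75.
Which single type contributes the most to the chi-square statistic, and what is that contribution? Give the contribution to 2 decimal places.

type 6, 7.14

cat         O        E   (O−E)²/E
type 1     54       69      3.261
type 2     46       50      0.320
type 3     10        9      0.111
type 4     34       27      1.815
type 5     27       31      0.516
type 6     24       14      7.143
type 7     80       75      0.333
The largest term is for type 6: 7.14.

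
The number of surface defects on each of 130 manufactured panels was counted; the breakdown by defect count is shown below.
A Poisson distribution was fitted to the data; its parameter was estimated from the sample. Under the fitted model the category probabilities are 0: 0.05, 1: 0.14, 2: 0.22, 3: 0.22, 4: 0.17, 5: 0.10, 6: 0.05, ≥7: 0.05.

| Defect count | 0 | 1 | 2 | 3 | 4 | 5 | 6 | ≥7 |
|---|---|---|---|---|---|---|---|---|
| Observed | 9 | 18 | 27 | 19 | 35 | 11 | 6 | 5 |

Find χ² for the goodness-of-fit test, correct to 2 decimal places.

12.50

Expected counts E_i = n·p_i: 130×0.05 = 6.5, 130×0.14 = 18.2, 130×0.22 = 28.6, 130×0.22 = 28.6, 130×0.17 = 22.1, 130×0.10 = 13, 130×0.05 = 6.5, 130×0.05 = 6.5.
0: (9 − 6.5)²/6.5 = 6.25/6.5 = 0.962
1: (18 − 18.2)²/18.2 = 0.04/18.2 = 0.002
2: (27 − 28.6)²/28.6 = 2.56/28.6 = 0.090
3: (19 − 28.6)²/28.6 = 92.16/28.6 = 3.222
4: (35 − 22.1)²/22.1 = 166.41/22.1 = 7.530
5: (11 − 13)²/13 = 4/13 = 0.308
6: (6 − 6.5)²/6.5 = 0.25/6.5 = 0.038
≥7: (5 − 6.5)²/6.5 = 2.25/6.5 = 0.346
Sum = 12.50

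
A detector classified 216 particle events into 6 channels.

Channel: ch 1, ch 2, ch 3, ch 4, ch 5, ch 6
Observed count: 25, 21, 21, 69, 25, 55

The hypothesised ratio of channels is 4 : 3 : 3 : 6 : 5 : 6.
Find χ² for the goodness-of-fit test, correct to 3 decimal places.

18.115

Ratio total = 27. Expected counts: 216×4/27 = 32, 216×3/27 = 24, 216×3/27 = 24, 216×6/27 = 48, 216×5/27 = 40, 216×6/27 = 48.
χ² = (25−32)²/32 + (21−24)²/24 + (21−24)²/24 + (69−48)²/48 + (25−40)²/40 + (55−48)²/48
   = 1.5313 + 0.3750 + 0.3750 + 9.1875 + 5.6250 + 1.0208
Sum = 18.115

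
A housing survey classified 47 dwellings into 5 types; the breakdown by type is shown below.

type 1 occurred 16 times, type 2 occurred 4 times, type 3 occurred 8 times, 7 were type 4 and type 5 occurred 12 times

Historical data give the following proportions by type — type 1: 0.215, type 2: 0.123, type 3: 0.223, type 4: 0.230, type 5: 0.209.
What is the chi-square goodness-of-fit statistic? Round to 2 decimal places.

6.40

Expected counts E_i = n·p_i: 47×0.215 = 10.105, 47×0.123 = 5.781, 47×0.223 = 10.481, 47×0.230 = 10.81, 47×0.209 = 9.823.
cat         O        E   (O−E)²/E
type 1     16   10.105      3.439
type 2      4    5.781      0.549
type 3      8   10.481      0.587
type 4      7    10.81      1.343
type 5     12    9.823      0.482
Sum = 6.40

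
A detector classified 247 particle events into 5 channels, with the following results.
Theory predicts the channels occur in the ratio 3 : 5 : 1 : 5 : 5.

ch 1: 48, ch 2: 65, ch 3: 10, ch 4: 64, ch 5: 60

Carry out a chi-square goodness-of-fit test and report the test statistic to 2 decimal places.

3.17

Ratio total = 19. Expected counts: 247×3/19 = 39, 247×5/19 = 65, 247×1/19 = 13, 247×5/19 = 65, 247×5/19 = 65.
ch 1: (48 − 39)²/39 = 81/39 = 2.077
ch 2: (65 − 65)²/65 = 0/65 = 0.000
ch 3: (10 − 13)²/13 = 9/13 = 0.692
ch 4: (64 − 65)²/65 = 1/65 = 0.015
ch 5: (60 − 65)²/65 = 25/65 = 0.385
Sum = 3.17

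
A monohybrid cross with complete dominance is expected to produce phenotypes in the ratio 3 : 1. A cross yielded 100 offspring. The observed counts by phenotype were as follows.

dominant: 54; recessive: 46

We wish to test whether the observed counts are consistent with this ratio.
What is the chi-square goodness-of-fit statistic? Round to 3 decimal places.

Ratio total = 4. Expected counts: 100×3/4 = 75, 100×1/4 = 25.
cat            O        E   (O−E)²/E
dominant      54       75     5.8800
recessive     46       25    17.6400
Sum = 23.520

23.520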